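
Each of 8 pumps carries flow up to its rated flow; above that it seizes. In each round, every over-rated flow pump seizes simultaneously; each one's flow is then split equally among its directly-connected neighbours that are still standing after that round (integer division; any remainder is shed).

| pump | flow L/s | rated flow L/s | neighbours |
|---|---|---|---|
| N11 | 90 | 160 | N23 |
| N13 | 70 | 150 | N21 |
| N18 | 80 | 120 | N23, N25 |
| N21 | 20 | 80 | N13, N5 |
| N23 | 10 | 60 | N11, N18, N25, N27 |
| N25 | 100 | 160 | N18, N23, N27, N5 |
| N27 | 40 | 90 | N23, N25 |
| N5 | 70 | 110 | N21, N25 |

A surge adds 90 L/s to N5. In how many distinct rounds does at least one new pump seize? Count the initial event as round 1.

3

Round 1 — N5 at 160 > 110. N5 seizes.
  N5 sheds 160 L/s to N21, N25: 80 each.
    N21: 20+80 = 100 > 80
    N25: 100+80 = 180 > 160
Round 2 — N21, N25 seize.
  N21 sheds 100 L/s to N13: 100 each.
    N13: 70+100 = 170 > 150
  N25 sheds 180 L/s to N18, N23, N27: 60 each.
    N18: 80+60 = 140 > 120
    N23: 10+60 = 70 > 60
    N27: 40+60 = 100 > 90
Round 3 — N13, N18, N23, N27 seize.
  N13 sheds 170 L/s: no online neighbours, lost.
  N18 sheds 140 L/s: no online neighbours, lost.
  N23 sheds 70 L/s to N11: 70 each.
    N11: 90+70 = 160 ≤ 160
  N27 sheds 100 L/s: no online neighbours, lost.
No further seizures.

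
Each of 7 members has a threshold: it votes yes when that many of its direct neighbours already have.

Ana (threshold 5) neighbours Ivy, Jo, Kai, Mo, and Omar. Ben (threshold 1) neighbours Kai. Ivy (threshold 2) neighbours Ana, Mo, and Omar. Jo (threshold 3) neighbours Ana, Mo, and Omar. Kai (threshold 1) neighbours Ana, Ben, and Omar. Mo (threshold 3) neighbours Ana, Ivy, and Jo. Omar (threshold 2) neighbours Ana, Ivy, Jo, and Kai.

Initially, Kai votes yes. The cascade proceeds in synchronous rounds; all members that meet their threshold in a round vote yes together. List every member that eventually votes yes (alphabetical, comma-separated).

Round 1 — Kai votes yes (initial).
Round 2 — checking thresholds:
  Ana: 1 of 5 neighbours < 5, holds.
  Ben: 1 of 1 neighbours ≥ 1, votes yes.
  Omar: 1 of 4 neighbours < 2, holds.
Round 3 — no new yes votes; cascade stops.

Ben, Kai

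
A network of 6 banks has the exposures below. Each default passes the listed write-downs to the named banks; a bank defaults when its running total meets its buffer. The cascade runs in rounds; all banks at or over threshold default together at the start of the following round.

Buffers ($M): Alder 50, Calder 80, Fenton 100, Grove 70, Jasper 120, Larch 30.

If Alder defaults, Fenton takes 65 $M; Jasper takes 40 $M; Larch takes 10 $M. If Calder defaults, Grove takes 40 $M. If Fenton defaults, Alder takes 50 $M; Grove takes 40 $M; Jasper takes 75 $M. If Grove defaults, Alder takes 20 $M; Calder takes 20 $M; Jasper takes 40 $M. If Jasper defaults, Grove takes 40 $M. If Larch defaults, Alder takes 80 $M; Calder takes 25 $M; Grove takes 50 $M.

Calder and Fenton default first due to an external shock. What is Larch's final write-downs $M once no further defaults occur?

Round 1 — Calder, Fenton default (initial).
  Alder: +50 → 50 ≥ 50
  Grove: +40+40 → 80 ≥ 70
  Jasper: +75 → 75 < 120
Round 2 — Alder, Grove default.
  Jasper: +40+40 → 155 ≥ 120
  Larch: +10 → 10 < 30
Round 3 — Jasper defaults.
No further defaults.

10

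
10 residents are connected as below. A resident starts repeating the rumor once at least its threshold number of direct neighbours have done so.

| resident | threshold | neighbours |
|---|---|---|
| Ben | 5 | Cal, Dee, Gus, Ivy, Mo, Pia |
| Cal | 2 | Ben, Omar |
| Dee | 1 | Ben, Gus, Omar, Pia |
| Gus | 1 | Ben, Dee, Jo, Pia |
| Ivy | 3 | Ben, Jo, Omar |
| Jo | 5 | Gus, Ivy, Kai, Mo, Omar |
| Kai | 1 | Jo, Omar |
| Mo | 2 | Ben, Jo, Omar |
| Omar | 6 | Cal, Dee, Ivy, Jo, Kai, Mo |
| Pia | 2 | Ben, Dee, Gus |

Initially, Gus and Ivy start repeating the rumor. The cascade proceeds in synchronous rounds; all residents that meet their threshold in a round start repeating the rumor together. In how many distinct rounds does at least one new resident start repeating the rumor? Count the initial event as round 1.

Round 1 — Gus, Ivy start repeating the rumor (initial).
Round 2 — checking thresholds:
  Ben: 2 of 6 neighbours < 5, not yet.
  Dee: 1 of 4 neighbours ≥ 1, starts repeating the rumor.
  Jo: 2 of 5 neighbours < 5, not yet.
  Omar: 1 of 6 neighbours < 6, not yet.
  Pia: 1 of 3 neighbours < 2, not yet.
Round 3 — checking thresholds:
  Ben: 3 of 6 neighbours < 5, not yet.
  Jo: 2 of 5 neighbours < 5, not yet.
  Omar: 2 of 6 neighbours < 6, not yet.
  Pia: 2 of 3 neighbours ≥ 2, starts repeating the rumor.
Round 4 — no new spreads; cascade stops.

3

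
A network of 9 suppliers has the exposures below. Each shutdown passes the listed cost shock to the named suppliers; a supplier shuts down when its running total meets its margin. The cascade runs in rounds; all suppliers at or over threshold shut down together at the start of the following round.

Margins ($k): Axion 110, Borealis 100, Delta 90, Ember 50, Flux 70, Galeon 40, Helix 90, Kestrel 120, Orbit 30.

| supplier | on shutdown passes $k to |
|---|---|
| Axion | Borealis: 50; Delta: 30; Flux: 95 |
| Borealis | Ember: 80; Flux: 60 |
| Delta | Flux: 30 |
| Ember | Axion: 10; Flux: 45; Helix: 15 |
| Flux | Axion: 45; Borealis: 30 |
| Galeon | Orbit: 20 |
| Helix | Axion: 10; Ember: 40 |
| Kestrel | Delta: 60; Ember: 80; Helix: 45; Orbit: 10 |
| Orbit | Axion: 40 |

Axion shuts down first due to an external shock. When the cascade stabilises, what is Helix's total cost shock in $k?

0

Round 1 — Axion shuts down (initial).
  Borealis: +50 → 50 < 100
  Delta: +30 → 30 < 90
  Flux: +95 → 95 ≥ 70
Round 2 — Flux shuts down.
  Borealis: +30 → 80 < 100
No further shutdowns.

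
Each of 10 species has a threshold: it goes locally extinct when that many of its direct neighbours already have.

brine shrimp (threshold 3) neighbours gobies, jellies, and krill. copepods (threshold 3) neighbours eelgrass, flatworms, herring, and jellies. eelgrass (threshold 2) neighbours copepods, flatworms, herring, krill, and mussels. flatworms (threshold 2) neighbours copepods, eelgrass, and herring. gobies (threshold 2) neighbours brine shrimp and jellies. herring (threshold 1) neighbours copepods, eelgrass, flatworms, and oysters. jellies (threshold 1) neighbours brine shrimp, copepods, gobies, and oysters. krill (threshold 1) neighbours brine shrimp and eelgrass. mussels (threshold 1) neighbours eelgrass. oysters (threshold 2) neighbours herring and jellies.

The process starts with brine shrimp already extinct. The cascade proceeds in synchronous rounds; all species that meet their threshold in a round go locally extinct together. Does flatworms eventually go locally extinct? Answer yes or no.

no

Round 1 — brine shrimp goes locally extinct (initial).
Round 2 — checking thresholds:
  gobies: 1 of 2 neighbours < 2, below threshold.
  jellies: 1 of 4 neighbours ≥ 1, goes locally extinct.
  krill: 1 of 2 neighbours ≥ 1, goes locally extinct.
Round 3 — checking thresholds:
  copepods: 1 of 4 neighbours < 3, below threshold.
  eelgrass: 1 of 5 neighbours < 2, below threshold.
  gobies: 2 of 2 neighbours ≥ 2, goes locally extinct.
  oysters: 1 of 2 neighbours < 2, below threshold.
Round 4 — no new extinctions; cascade stops.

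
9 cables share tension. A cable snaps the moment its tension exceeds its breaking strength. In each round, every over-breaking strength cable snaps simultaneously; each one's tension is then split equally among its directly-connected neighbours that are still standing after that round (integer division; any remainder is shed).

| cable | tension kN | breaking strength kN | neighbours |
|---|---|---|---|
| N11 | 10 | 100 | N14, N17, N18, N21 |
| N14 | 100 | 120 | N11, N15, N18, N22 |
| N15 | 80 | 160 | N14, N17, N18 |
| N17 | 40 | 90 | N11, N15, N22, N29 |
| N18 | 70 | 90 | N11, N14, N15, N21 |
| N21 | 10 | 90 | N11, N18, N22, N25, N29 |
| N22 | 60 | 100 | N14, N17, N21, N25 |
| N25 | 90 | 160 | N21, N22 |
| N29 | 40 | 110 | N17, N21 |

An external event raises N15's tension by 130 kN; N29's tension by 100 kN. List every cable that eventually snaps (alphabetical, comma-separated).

Round 1 — N15 at 210 > 160; N29 at 140 > 110. N15, N29 snap.
  N15 sheds 210 kN to N14, N17, N18: 70 each.
    N14: 100+70 = 170 > 120
    N17: 40+70 = 110 > 90
    N18: 70+70 = 140 > 90
  N29 sheds 140 kN to N17, N21: 70 each.
    N17: 110+70 = 180 > 90
    N21: 10+70 = 80 ≤ 90
Round 2 — N14, N17, N18 snap.
  N14 sheds 170 kN to N11, N22: 85 each.
    N11: 10+85 = 95 ≤ 100
    N22: 60+85 = 145 > 100
  N17 sheds 180 kN to N11, N22: 90 each.
    N11: 95+90 = 185 > 100
    N22: 145+90 = 235 > 100
  N18 sheds 140 kN to N11, N21: 70 each.
    N11: 185+70 = 255 > 100
    N21: 80+70 = 150 > 90
Round 3 — N11, N21, N22 snap.
  N11 sheds 255 kN: no online neighbours, lost.
  N21 sheds 150 kN to N25: 150 each.
    N25: 90+150 = 240 > 160
  N22 sheds 235 kN to N25: 235 each.
    N25: 240+235 = 475 > 160
Round 4 — N25 snaps.
  N25 sheds 475 kN: no online neighbours, lost.
No further breaks.

N11, N14, N15, N17, N18, N21, N22, N25, N29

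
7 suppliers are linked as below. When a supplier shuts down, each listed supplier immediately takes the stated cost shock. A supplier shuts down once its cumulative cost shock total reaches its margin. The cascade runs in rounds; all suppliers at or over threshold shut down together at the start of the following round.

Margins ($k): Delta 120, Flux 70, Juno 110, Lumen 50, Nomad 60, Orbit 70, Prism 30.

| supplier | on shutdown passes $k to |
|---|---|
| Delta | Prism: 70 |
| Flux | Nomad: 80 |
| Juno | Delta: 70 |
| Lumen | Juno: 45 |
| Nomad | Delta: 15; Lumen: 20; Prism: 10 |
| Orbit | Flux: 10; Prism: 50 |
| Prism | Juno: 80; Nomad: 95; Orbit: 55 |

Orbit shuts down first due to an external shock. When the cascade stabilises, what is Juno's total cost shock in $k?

80

Round 1 — Orbit shuts down (initial).
  Flux: +10 → 10 < 70
  Prism: +50 → 50 ≥ 30
Round 2 — Prism shuts down.
  Juno: +80 → 80 < 110
  Nomad: +95 → 95 ≥ 60
Round 3 — Nomad shuts down.
  Delta: +15 → 15 < 120
  Lumen: +20 → 20 < 50
No further shutdowns.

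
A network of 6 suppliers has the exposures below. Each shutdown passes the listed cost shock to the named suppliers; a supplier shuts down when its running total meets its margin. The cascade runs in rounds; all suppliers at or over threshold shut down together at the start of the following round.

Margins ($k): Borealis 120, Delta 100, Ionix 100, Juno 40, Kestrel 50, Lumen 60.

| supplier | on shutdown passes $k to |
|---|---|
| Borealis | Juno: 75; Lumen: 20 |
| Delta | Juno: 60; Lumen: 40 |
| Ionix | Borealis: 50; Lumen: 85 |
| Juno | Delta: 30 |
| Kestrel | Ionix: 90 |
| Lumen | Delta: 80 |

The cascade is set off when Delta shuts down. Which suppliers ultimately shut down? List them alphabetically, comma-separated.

Delta, Juno

Round 1 — Delta shuts down (initial).
  Juno: +60 → 60 ≥ 40
  Lumen: +40 → 40 < 60
Round 2 — Juno shuts down.
No further shutdowns.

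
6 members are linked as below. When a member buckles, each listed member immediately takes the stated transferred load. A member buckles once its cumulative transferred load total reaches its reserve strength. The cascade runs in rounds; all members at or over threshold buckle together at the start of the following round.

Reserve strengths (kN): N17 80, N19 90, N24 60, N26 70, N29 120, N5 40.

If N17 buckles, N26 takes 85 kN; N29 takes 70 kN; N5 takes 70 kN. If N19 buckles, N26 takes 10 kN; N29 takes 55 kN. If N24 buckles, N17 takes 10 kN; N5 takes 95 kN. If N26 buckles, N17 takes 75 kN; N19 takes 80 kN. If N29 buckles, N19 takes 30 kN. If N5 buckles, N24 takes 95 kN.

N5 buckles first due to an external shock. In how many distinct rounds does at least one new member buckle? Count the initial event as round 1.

Round 1 — N5 buckles (initial).
  N24: +95 → 95 ≥ 60
Round 2 — N24 buckles.
  N17: +10 → 10 < 80
No further bucklings.

2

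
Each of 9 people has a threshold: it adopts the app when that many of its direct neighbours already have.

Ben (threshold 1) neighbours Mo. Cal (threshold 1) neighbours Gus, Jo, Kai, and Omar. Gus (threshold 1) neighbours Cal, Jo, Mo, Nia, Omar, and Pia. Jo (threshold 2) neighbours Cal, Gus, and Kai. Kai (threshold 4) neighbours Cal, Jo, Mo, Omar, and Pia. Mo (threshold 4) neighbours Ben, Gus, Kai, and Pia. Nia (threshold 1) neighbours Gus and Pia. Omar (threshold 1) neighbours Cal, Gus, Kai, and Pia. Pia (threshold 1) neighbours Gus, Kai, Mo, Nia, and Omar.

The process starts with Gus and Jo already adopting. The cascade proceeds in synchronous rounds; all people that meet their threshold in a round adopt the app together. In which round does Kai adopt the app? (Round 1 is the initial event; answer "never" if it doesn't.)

3

Round 1 — Gus, Jo adopt the app (initial).
Round 2 — checking thresholds:
  Cal: 2 of 4 neighbours ≥ 1, adopts the app.
  Kai: 1 of 5 neighbours < 4, below threshold.
  Mo: 1 of 4 neighbours < 4, below threshold.
  Nia: 1 of 2 neighbours ≥ 1, adopts the app.
  Omar: 1 of 4 neighbours ≥ 1, adopts the app.
  Pia: 1 of 5 neighbours ≥ 1, adopts the app.
Round 3 — checking thresholds:
  Kai: 4 of 5 neighbours ≥ 4, adopts the app.
  Mo: 2 of 4 neighbours < 4, below threshold.
Round 4 — no new adoptions; cascade stops.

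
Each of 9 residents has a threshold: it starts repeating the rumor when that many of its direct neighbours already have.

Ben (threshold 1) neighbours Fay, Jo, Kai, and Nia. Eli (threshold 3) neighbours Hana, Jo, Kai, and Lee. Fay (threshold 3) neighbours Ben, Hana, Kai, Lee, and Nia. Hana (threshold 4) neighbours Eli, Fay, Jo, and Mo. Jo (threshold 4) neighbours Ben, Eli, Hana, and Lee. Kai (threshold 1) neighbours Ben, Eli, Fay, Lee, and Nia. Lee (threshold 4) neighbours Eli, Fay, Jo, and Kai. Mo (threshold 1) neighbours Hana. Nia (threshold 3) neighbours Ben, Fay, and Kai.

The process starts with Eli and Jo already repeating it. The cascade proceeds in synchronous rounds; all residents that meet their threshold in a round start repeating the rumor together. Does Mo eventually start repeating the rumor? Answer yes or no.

no

Round 1 — Eli, Jo start repeating the rumor (initial).
Round 2 — checking thresholds:
  Ben: 1 of 4 neighbours ≥ 1, starts repeating the rumor.
  Hana: 2 of 4 neighbours < 4, below threshold.
  Kai: 1 of 5 neighbours ≥ 1, starts repeating the rumor.
  Lee: 2 of 4 neighbours < 4, below threshold.
Round 3 — no new spreads; cascade stops.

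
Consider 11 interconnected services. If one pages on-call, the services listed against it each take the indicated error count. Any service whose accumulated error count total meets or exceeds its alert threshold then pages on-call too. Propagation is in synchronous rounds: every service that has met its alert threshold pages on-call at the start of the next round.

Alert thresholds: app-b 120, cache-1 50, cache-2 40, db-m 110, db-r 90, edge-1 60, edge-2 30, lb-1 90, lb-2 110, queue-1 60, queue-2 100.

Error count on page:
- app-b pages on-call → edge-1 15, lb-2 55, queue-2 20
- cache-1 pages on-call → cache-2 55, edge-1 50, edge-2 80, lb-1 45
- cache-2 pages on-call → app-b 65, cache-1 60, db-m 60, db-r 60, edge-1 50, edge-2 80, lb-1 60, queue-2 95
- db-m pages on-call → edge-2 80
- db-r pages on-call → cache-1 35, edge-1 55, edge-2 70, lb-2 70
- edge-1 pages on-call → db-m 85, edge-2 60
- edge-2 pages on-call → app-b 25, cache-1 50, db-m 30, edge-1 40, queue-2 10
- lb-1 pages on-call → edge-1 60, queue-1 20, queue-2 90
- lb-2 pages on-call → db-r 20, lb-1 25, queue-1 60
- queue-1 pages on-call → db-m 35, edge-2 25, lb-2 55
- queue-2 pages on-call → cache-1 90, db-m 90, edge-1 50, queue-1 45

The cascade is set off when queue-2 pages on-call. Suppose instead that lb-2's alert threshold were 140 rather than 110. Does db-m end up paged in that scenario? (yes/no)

yes

With lb-2's alert threshold at 140:
Round 1 — queue-2 pages on-call (initial).
  cache-1: +90 → 90 ≥ 50
  db-m: +90 → 90 < 110
  edge-1: +50 → 50 < 60
  queue-1: +45 → 45 < 60
Round 2 — cache-1 pages on-call.
  cache-2: +55 → 55 ≥ 40
  edge-1: +50 → 100 ≥ 60
  edge-2: +80 → 80 ≥ 30
  lb-1: +45 → 45 < 90
Round 3 — cache-2, edge-1, edge-2 page on-call.
  app-b: +65+25 → 90 < 120
  db-m: +60+85+30 → 265 ≥ 110
  db-r: +60 → 60 < 90
  lb-1: +60 → 105 ≥ 90
Round 4 — db-m, lb-1 page on-call.
  queue-1: +20 → 65 ≥ 60
Round 5 — queue-1 pages on-call.
  lb-2: +55 → 55 < 140
No further pages.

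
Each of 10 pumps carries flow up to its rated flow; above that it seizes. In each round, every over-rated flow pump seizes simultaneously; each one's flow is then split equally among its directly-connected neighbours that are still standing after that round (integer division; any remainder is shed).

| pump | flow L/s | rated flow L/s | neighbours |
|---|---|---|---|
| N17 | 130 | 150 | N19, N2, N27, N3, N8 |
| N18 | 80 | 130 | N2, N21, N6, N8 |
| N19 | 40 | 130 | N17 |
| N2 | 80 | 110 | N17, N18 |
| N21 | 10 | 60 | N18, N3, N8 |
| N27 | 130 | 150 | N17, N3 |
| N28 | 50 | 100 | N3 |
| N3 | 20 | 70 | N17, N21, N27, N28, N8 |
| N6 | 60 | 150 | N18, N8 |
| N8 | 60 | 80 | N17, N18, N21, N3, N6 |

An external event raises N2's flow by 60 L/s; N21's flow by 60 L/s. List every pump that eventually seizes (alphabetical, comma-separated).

N17, N18, N2, N21, N27, N28, N3, N6, N8

Round 1 — N2 at 140 > 110; N21 at 70 > 60. N2, N21 seize.
  N2 sheds 140 L/s to N17, N18: 70 each.
    N17: 130+70 = 200 > 150
    N18: 80+70 = 150 > 130
  N21 sheds 70 L/s to N18, N3, N8: 23 each (1 lost).
    N18: 150+23 = 173 > 130
    N3: 20+23 = 43 ≤ 70
    N8: 60+23 = 83 > 80
Round 2 — N17, N18, N8 seize.
  N17 sheds 200 L/s to N19, N27, N3: 66 each (2 lost).
    N19: 40+66 = 106 ≤ 130
    N27: 130+66 = 196 > 150
    N3: 43+66 = 109 > 70
  N18 sheds 173 L/s to N6: 173 each.
    N6: 60+173 = 233 > 150
  N8 sheds 83 L/s to N3, N6: 41 each (1 lost).
    N3: 109+41 = 150 > 70
    N6: 233+41 = 274 > 150
Round 3 — N27, N3, N6 seize.
  N27 sheds 196 L/s: no online neighbours, lost.
  N3 sheds 150 L/s to N28: 150 each.
    N28: 50+150 = 200 > 100
  N6 sheds 274 L/s: no online neighbours, lost.
Round 4 — N28 seizes.
  N28 sheds 200 L/s: no online neighbours, lost.
No further seizures.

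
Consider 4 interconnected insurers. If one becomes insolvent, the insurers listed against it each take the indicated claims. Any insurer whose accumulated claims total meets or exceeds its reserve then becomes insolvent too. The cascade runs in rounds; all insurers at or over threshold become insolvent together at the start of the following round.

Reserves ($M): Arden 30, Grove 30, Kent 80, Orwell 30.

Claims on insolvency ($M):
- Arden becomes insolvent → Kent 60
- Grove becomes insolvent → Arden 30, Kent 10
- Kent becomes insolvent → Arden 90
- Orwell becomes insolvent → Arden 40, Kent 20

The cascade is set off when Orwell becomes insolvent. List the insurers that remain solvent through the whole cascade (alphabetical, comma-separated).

Round 1 — Orwell becomes insolvent (initial).
  Arden: +40 → 40 ≥ 30
  Kent: +20 → 20 < 80
Round 2 — Arden becomes insolvent.
  Kent: +60 → 80 ≥ 80
Round 3 — Kent becomes insolvent.
No further insolvencies.

Grove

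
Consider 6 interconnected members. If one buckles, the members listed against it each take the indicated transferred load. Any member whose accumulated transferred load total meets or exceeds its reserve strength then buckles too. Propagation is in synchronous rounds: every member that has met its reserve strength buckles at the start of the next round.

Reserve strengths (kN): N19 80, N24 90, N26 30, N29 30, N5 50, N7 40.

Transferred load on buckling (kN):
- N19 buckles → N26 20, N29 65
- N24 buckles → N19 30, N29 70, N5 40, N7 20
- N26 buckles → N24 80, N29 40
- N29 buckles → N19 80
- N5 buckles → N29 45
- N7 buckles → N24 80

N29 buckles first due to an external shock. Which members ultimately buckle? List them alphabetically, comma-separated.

N19, N29

Round 1 — N29 buckles (initial).
  N19: +80 → 80 ≥ 80
Round 2 — N19 buckles.
  N26: +20 → 20 < 30
No further bucklings.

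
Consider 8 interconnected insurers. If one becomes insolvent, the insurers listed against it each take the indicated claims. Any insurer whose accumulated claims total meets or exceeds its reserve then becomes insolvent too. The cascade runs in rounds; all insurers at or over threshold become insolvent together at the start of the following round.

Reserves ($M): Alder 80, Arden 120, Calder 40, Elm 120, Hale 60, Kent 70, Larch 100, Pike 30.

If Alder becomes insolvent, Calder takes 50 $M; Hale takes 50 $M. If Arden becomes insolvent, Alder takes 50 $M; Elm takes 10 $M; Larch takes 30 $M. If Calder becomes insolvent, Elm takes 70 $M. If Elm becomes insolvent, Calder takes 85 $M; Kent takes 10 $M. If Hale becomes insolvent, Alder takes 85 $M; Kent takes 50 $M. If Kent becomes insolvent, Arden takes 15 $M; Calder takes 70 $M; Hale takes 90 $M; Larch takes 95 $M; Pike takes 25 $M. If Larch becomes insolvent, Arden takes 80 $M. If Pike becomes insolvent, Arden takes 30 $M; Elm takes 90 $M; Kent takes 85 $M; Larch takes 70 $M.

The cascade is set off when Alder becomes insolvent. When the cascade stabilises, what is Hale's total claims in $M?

Round 1 — Alder becomes insolvent (initial).
  Calder: +50 → 50 ≥ 40
  Hale: +50 → 50 < 60
Round 2 — Calder becomes insolvent.
  Elm: +70 → 70 < 120
No further insolvencies.

50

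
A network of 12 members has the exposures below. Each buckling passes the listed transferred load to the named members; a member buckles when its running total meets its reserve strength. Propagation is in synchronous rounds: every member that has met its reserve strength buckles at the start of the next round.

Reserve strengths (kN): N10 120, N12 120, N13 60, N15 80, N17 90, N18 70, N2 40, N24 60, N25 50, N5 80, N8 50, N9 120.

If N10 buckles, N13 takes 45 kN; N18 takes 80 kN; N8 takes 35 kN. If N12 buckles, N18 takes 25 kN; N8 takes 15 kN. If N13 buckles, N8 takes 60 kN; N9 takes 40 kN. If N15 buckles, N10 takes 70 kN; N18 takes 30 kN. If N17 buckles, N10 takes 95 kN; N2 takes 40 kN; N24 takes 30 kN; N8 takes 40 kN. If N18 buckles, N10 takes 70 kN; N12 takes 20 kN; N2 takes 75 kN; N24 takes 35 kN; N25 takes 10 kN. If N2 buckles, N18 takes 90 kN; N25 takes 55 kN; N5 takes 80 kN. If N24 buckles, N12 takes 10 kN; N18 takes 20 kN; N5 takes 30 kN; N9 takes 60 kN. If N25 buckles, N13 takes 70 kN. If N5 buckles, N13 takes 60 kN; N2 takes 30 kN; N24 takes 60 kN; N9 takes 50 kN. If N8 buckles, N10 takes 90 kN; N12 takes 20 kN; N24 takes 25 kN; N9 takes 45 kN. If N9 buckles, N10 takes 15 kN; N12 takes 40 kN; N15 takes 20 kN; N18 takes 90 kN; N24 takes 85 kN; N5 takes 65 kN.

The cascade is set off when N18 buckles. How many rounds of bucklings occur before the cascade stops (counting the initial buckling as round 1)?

6

Round 1 — N18 buckles (initial).
  N10: +70 → 70 < 120
  N12: +20 → 20 < 120
  N2: +75 → 75 ≥ 40
  N24: +35 → 35 < 60
  N25: +10 → 10 < 50
Round 2 — N2 buckles.
  N25: +55 → 65 ≥ 50
  N5: +80 → 80 ≥ 80
Round 3 — N25, N5 buckle.
  N13: +70+60 → 130 ≥ 60
  N24: +60 → 95 ≥ 60
  N9: +50 → 50 < 120
Round 4 — N13, N24 buckle.
  N12: +10 → 30 < 120
  N8: +60 → 60 ≥ 50
  N9: +40+60 → 150 ≥ 120
Round 5 — N8, N9 buckle.
  N10: +90+15 → 175 ≥ 120
  N12: +20+40 → 90 < 120
  N15: +20 → 20 < 80
Round 6 — N10 buckles.
No further bucklings.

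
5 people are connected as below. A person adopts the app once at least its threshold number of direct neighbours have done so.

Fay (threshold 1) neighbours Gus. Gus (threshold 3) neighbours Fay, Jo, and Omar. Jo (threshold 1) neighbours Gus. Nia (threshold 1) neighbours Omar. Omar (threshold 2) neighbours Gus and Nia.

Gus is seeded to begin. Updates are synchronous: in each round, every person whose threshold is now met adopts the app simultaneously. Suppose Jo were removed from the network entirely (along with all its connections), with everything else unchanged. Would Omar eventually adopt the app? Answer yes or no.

no

With Jo removed:
Round 1 — Gus adopts the app (initial).
Round 2 — checking thresholds:
  Fay: 1 of 1 neighbours ≥ 1, adopts the app.
  Omar: 1 of 2 neighbours < 2, not yet.
Round 3 — no new adoptions; cascade stops.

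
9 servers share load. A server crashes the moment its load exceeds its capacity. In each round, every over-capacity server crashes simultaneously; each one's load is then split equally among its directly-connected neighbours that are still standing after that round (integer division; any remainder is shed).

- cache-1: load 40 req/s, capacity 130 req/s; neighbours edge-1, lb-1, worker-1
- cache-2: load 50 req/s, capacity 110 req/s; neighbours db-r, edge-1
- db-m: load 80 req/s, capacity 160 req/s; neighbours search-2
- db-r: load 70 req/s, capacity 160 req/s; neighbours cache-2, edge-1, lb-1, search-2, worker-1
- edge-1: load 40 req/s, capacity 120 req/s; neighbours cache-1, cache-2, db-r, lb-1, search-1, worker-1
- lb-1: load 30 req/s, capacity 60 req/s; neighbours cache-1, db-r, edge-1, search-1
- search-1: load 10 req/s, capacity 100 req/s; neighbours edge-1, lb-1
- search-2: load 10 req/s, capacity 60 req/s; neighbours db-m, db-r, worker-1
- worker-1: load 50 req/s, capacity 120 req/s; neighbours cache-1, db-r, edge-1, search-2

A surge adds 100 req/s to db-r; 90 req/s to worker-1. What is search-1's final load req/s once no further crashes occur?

88

Round 1 — db-r at 170 > 160; worker-1 at 140 > 120. db-r, worker-1 crash.
  db-r sheds 170 req/s to cache-2, edge-1, lb-1, search-2: 42 each (2 lost).
    cache-2: 50+42 = 92 ≤ 110
    edge-1: 40+42 = 82 ≤ 120
    lb-1: 30+42 = 72 > 60
    search-2: 10+42 = 52 ≤ 60
  worker-1 sheds 140 req/s to cache-1, edge-1, search-2: 46 each (2 lost).
    cache-1: 40+46 = 86 ≤ 130
    edge-1: 82+46 = 128 > 120
    search-2: 52+46 = 98 > 60
Round 2 — edge-1, lb-1, search-2 crash.
  edge-1 sheds 128 req/s to cache-1, cache-2, search-1: 42 each (2 lost).
    cache-1: 86+42 = 128 ≤ 130
    cache-2: 92+42 = 134 > 110
    search-1: 10+42 = 52 ≤ 100
  lb-1 sheds 72 req/s to cache-1, search-1: 36 each.
    cache-1: 128+36 = 164 > 130
    search-1: 52+36 = 88 ≤ 100
  search-2 sheds 98 req/s to db-m: 98 each.
    db-m: 80+98 = 178 > 160
Round 3 — cache-1, cache-2, db-m crash.
  cache-1 sheds 164 req/s: no online neighbours, lost.
  cache-2 sheds 134 req/s: no online neighbours, lost.
  db-m sheds 178 req/s: no online neighbours, lost.
No further crashes.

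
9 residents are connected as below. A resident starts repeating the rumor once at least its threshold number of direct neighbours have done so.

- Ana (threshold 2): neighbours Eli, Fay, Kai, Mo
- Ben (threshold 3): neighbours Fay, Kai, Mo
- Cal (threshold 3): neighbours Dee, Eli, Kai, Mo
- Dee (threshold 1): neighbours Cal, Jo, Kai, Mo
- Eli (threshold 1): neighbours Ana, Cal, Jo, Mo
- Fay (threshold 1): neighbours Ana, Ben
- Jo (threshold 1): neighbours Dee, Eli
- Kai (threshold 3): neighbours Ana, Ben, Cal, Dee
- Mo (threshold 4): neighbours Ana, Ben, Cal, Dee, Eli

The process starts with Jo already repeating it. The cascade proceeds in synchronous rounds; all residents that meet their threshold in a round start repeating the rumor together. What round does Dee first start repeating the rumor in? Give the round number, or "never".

Round 1 — Jo starts repeating the rumor (initial).
Round 2 — checking thresholds:
  Dee: 1 of 4 neighbours ≥ 1, starts repeating the rumor.
  Eli: 1 of 4 neighbours ≥ 1, starts repeating the rumor.
Round 3 — no new spreads; cascade stops.

2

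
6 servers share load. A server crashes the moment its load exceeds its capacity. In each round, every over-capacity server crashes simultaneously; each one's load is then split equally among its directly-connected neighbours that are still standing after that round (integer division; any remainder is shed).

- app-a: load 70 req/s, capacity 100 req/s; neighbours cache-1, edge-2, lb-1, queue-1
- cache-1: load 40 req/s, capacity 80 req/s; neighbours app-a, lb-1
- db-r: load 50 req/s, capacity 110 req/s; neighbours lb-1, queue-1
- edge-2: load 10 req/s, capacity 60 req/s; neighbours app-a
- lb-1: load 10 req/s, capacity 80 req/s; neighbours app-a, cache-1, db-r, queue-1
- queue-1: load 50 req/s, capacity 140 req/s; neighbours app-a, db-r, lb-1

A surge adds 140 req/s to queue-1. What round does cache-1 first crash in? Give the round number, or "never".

3

Round 1 — queue-1 at 190 > 140. queue-1 crashes.
  queue-1 sheds 190 req/s to app-a, db-r, lb-1: 63 each (1 lost).
    app-a: 70+63 = 133 > 100
    db-r: 50+63 = 113 > 110
    lb-1: 10+63 = 73 ≤ 80
Round 2 — app-a, db-r crash.
  app-a sheds 133 req/s to cache-1, edge-2, lb-1: 44 each (1 lost).
    cache-1: 40+44 = 84 > 80
    edge-2: 10+44 = 54 ≤ 60
    lb-1: 73+44 = 117 > 80
  db-r sheds 113 req/s to lb-1: 113 each.
    lb-1: 117+113 = 230 > 80
Round 3 — cache-1, lb-1 crash.
  cache-1 sheds 84 req/s: no online neighbours, lost.
  lb-1 sheds 230 req/s: no online neighbours, lost.
No further crashes.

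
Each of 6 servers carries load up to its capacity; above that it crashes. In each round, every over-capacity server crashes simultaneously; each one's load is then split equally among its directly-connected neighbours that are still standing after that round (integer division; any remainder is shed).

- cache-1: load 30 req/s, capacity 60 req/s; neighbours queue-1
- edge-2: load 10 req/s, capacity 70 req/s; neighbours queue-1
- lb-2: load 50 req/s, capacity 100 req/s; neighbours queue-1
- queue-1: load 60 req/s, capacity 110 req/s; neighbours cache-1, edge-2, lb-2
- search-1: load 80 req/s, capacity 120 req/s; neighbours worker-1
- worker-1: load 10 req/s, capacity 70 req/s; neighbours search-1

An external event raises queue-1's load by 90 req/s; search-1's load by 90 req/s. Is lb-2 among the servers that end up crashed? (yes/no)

Round 1 — queue-1 at 150 > 110; search-1 at 170 > 120. queue-1, search-1 crash.
  queue-1 sheds 150 req/s to cache-1, edge-2, lb-2: 50 each.
    cache-1: 30+50 = 80 > 60
    edge-2: 10+50 = 60 ≤ 70
    lb-2: 50+50 = 100 ≤ 100
  search-1 sheds 170 req/s to worker-1: 170 each.
    worker-1: 10+170 = 180 > 70
Round 2 — cache-1, worker-1 crash.
  cache-1 sheds 80 req/s: no online neighbours, lost.
  worker-1 sheds 180 req/s: no online neighbours, lost.
No further crashes.

no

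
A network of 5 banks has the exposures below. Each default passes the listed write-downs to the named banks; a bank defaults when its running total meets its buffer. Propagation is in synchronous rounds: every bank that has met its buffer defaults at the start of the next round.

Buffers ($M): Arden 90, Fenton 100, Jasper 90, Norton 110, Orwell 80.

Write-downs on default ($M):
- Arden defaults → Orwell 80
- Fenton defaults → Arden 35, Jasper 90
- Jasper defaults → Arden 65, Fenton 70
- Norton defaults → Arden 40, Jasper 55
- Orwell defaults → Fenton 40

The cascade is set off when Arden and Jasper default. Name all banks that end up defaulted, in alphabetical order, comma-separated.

Arden, Fenton, Jasper, Orwell

Round 1 — Arden, Jasper default (initial).
  Fenton: +70 → 70 < 100
  Orwell: +80 → 80 ≥ 80
Round 2 — Orwell defaults.
  Fenton: +40 → 110 ≥ 100
Round 3 — Fenton defaults.
No further defaults.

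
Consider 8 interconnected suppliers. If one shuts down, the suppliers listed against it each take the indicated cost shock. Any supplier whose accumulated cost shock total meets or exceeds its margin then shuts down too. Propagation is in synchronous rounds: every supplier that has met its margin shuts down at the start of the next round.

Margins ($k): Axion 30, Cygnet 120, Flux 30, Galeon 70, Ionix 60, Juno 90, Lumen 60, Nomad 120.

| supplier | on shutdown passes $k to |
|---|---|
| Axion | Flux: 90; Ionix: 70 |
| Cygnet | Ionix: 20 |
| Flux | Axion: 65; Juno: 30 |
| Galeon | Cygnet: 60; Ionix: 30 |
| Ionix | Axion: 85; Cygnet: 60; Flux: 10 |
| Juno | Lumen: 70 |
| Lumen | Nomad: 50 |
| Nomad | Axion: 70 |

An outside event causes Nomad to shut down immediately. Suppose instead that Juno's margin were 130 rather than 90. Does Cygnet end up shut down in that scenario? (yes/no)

no

With Juno's margin at 130:
Round 1 — Nomad shuts down (initial).
  Axion: +70 → 70 ≥ 30
Round 2 — Axion shuts down.
  Flux: +90 → 90 ≥ 30
  Ionix: +70 → 70 ≥ 60
Round 3 — Flux, Ionix shut down.
  Cygnet: +60 → 60 < 120
  Juno: +30 → 30 < 130
No further shutdowns.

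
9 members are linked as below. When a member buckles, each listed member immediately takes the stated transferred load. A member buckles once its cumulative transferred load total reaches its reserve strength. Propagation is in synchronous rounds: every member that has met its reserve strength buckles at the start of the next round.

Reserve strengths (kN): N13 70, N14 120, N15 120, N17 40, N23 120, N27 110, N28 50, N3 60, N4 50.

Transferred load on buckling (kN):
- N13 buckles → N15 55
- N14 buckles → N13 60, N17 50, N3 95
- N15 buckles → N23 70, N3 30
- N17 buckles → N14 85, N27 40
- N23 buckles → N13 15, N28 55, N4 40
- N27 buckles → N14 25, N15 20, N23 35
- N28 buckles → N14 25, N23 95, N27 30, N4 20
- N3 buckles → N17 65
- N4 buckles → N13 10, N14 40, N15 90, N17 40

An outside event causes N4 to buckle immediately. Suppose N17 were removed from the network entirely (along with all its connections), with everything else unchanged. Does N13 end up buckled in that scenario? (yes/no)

With N17 removed:
Round 1 — N4 buckles (initial).
  N13: +10 → 10 < 70
  N14: +40 → 40 < 120
  N15: +90 → 90 < 120
No further bucklings.

no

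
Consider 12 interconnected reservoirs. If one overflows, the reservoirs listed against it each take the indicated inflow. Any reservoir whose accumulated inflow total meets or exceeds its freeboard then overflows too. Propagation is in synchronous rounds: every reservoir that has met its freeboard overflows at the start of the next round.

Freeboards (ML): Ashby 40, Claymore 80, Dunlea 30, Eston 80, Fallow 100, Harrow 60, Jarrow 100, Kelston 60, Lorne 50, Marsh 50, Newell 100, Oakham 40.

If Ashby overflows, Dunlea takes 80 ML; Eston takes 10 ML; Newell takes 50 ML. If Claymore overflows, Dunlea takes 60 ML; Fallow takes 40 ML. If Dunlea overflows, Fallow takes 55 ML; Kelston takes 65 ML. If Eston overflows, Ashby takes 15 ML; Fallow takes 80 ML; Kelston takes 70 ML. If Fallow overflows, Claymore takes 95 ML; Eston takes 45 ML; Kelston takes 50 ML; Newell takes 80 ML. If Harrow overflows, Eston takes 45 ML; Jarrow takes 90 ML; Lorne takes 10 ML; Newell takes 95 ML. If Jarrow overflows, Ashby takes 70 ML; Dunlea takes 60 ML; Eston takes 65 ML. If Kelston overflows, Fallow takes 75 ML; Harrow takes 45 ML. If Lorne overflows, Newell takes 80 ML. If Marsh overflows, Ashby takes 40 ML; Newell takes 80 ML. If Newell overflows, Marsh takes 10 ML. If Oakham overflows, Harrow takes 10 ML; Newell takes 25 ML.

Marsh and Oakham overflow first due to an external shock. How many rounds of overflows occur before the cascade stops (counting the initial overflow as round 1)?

6

Round 1 — Marsh, Oakham overflow (initial).
  Ashby: +40 → 40 ≥ 40
  Harrow: +10 → 10 < 60
  Newell: +80+25 → 105 ≥ 100
Round 2 — Ashby, Newell overflow.
  Dunlea: +80 → 80 ≥ 30
  Eston: +10 → 10 < 80
Round 3 — Dunlea overflows.
  Fallow: +55 → 55 < 100
  Kelston: +65 → 65 ≥ 60
Round 4 — Kelston overflows.
  Fallow: +75 → 130 ≥ 100
  Harrow: +45 → 55 < 60
Round 5 — Fallow overflows.
  Claymore: +95 → 95 ≥ 80
  Eston: +45 → 55 < 80
Round 6 — Claymore overflows.
No further overflows.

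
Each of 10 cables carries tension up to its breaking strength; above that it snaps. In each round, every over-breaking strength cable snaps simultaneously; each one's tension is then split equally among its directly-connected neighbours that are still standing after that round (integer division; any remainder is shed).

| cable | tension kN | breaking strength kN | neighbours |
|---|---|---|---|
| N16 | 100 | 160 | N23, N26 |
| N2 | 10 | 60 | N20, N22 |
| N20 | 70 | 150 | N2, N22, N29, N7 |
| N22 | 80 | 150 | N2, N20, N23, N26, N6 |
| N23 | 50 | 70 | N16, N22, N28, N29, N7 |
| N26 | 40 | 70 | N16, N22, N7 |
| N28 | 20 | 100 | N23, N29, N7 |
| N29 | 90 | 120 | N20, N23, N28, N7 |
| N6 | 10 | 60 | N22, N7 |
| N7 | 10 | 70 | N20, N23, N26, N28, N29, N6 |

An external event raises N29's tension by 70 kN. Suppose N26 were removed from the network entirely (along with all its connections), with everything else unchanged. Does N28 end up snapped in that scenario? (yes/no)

yes

With N26 removed:
Round 1 — N29 at 160 > 120. N29 snaps.
  N29 sheds 160 kN to N20, N23, N28, N7: 40 each.
    N20: 70+40 = 110 ≤ 150
    N23: 50+40 = 90 > 70
    N28: 20+40 = 60 ≤ 100
    N7: 10+40 = 50 ≤ 70
Round 2 — N23 snaps.
  N23 sheds 90 kN to N16, N22, N28, N7: 22 each (2 lost).
    N16: 100+22 = 122 ≤ 160
    N22: 80+22 = 102 ≤ 150
    N28: 60+22 = 82 ≤ 100
    N7: 50+22 = 72 > 70
Round 3 — N7 snaps.
  N7 sheds 72 kN to N20, N28, N6: 24 each.
    N20: 110+24 = 134 ≤ 150
    N28: 82+24 = 106 > 100
    N6: 10+24 = 34 ≤ 60
Round 4 — N28 snaps.
  N28 sheds 106 kN: no online neighbours, lost.
No further breaks.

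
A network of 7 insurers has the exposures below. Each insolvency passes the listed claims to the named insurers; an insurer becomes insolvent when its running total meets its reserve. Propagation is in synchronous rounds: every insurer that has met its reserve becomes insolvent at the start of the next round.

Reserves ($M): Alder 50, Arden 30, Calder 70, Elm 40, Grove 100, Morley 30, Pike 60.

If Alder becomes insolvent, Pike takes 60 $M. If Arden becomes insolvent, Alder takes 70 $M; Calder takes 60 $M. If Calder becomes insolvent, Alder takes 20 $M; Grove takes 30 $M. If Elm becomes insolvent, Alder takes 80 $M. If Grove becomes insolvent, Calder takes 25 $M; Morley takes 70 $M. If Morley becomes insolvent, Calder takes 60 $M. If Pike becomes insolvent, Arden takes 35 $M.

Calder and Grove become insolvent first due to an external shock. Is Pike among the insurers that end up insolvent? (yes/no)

no

Round 1 — Calder, Grove become insolvent (initial).
  Alder: +20 → 20 < 50
  Morley: +70 → 70 ≥ 30
Round 2 — Morley becomes insolvent.
No further insolvencies.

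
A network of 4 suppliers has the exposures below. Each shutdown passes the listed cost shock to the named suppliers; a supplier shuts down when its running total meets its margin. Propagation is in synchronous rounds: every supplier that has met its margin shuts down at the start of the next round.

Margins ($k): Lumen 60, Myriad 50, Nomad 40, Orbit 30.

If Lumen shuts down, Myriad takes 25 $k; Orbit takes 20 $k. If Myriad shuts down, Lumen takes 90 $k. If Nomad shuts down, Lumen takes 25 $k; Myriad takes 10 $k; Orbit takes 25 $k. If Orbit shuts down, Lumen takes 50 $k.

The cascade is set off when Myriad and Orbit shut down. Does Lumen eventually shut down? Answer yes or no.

Round 1 — Myriad, Orbit shut down (initial).
  Lumen: +90+50 → 140 ≥ 60
Round 2 — Lumen shuts down.
No further shutdowns.

yes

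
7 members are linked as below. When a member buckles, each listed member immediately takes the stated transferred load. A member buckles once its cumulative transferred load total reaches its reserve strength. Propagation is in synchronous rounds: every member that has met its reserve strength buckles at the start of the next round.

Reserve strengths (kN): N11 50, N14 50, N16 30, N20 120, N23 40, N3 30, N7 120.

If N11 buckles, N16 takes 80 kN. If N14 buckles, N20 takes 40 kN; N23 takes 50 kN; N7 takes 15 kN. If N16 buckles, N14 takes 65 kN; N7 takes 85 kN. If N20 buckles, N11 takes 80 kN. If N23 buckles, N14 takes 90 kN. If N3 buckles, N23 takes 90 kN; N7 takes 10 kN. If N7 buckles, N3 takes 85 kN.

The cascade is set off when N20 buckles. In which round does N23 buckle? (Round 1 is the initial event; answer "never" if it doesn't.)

Round 1 — N20 buckles (initial).
  N11: +80 → 80 ≥ 50
Round 2 — N11 buckles.
  N16: +80 → 80 ≥ 30
Round 3 — N16 buckles.
  N14: +65 → 65 ≥ 50
  N7: +85 → 85 < 120
Round 4 — N14 buckles.
  N23: +50 → 50 ≥ 40
  N7: +15 → 100 < 120
Round 5 — N23 buckles.
No further bucklings.

5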